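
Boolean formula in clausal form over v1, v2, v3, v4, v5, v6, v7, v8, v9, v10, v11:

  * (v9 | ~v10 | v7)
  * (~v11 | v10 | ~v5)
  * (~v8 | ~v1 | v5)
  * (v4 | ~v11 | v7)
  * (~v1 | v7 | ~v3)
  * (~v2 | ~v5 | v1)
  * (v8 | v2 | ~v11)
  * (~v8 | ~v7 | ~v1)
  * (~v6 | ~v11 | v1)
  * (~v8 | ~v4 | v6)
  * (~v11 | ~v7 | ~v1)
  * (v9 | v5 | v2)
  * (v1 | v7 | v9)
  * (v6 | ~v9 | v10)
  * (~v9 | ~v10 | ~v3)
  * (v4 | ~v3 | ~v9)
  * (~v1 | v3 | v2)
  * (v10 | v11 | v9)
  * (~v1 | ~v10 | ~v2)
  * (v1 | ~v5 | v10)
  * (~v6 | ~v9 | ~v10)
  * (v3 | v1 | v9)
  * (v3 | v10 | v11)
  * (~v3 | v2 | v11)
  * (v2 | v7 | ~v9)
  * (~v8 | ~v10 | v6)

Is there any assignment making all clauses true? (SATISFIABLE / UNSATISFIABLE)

SATISFIABLE

Branch on v1: take v1 = False.
Try v2 = True.
  then v5 is forced to False.
The remaining clauses are satisfied by v3 = False, v4 = True, v6 = False, v7 = False, v8 = False, v9 = True, v10 = True, v11 = True.
So v1 = F, v2 = T, v3 = F, v4 = T, v5 = F, v6 = F, v7 = F, v8 = F, v9 = T, v10 = T, v11 = T is a satisfying assignment.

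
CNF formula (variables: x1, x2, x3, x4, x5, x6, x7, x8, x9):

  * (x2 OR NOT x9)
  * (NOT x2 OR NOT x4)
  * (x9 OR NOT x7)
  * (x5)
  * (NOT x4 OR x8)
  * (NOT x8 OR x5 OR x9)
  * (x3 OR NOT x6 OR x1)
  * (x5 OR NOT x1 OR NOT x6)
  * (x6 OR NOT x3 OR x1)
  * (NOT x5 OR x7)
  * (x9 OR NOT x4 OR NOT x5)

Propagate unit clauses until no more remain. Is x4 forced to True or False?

False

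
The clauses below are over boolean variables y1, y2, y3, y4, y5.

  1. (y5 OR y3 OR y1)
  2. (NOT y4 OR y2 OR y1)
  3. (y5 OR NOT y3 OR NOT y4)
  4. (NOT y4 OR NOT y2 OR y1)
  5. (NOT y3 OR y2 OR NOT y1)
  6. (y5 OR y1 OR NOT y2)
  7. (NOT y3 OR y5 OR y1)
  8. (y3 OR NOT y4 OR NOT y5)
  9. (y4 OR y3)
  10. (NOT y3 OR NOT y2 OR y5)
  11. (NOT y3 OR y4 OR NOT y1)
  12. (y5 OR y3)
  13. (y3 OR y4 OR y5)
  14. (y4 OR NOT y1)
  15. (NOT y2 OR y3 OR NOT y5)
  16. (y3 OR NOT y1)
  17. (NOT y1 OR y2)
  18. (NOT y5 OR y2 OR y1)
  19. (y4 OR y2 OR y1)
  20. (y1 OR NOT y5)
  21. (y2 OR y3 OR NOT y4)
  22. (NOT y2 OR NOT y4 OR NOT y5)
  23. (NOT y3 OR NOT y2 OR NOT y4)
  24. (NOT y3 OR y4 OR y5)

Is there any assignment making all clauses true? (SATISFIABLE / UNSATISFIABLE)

UNSATISFIABLE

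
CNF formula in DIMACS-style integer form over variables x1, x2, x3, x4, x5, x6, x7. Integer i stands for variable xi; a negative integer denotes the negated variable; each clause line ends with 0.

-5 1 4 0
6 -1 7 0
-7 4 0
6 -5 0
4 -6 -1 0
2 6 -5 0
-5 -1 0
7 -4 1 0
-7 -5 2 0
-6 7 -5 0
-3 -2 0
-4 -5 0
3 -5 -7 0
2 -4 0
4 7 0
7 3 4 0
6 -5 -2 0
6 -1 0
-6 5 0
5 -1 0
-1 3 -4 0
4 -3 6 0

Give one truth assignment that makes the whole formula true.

x1 = False  x2 = True  x3 = False  x4 = True  x5 = False  x6 = False  x7 = True

Set x1 = False and propagate.
Try x2 = True.
  then x3 is forced to False.
Try x4 = True.
  then x7 is forced to True.
  then x5 is forced to False.
  then x6 is forced to False.
Every clause has at least one true literal under this assignment.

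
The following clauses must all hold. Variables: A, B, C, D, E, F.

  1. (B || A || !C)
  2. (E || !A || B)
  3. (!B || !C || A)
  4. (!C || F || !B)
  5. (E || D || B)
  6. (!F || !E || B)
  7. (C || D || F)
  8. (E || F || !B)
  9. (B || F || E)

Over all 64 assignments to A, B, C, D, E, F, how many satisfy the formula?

Case analysis on B and E:
  B=T, E=T: 8 of the 16 assignments to (A,C,D,F) work.
  B=T, E=F: D free; 3 ways for (A,C,F) × 2^1 = 6.
  B=F, E=T: remaining (A,C,D,F) ∈ {(F,F,T,F); (T,F,T,F); (T,T,F,F); (T,T,T,F)} — 4.
  B=F, E=F: remaining (A,C,D,F) ∈ {(F,F,T,T)} — 1.
Total: 8 + 6 + 4 + 1 = 19.

19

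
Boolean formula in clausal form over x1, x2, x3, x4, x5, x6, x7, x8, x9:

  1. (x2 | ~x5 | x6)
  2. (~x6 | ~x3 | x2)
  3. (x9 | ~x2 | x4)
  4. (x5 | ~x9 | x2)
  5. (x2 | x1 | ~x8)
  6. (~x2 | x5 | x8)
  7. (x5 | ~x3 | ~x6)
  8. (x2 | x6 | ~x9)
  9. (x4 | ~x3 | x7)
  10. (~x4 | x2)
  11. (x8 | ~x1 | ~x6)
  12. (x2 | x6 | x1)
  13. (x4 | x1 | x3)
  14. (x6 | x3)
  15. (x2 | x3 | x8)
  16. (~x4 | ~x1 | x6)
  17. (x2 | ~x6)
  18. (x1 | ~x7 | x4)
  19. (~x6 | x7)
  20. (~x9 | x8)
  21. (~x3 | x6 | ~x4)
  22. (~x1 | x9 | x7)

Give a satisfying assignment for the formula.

x1 = 1, x2 = 1, x3 = 0, x4 = 1, x5 = 0, x6 = 1, x7 = 1, x8 = 1, x9 = 0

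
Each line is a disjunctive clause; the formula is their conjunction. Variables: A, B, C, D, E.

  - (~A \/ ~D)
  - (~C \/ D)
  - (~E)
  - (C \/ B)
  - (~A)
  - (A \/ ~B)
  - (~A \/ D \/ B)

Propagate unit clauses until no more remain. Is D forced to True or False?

True

(~E) stands alone — E = False.
(~A) is a unit clause: A = False.
(A \/ ~B): since A = False, the clause reduces to (~B). B = False.
(B \/ C): since B = False, the clause reduces to (C). C = True.
From (~C \/ D) and C = True: D = True.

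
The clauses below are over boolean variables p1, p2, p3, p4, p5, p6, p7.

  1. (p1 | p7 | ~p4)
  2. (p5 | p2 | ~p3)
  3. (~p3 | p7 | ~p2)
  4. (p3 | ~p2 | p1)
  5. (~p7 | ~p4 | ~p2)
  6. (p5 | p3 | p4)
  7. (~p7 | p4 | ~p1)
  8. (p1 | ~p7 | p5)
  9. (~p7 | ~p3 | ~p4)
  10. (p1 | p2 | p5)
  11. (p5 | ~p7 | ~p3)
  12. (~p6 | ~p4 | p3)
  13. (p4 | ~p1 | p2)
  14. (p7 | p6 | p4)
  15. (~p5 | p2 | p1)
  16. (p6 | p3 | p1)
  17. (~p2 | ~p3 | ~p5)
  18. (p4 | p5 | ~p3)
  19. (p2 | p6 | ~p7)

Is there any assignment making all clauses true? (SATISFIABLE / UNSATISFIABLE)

Set p1 = True and propagate.
Try p2 = True.
The remaining clauses are satisfied by p3 = False, p4 = True, p5 = True, p6 = False, p7 = False.
So p1=True, p2=True, p3=False, p4=True, p5=True, p6=False, p7=False is a satisfying assignment.

SATISFIABLE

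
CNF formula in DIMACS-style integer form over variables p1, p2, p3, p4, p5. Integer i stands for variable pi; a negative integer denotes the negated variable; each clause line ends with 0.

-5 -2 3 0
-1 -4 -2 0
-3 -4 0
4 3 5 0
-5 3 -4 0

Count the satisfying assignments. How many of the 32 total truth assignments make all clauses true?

Split on p3, then p4.
  p3=T, p4=T: a clause becomes empty — 0.
  p3=T, p4=F: p1, p2, p5 free → 2^3 = 8.
  p3=F, p4=T: remaining (p1,p2,p5) ∈ {(F,F,F); (F,T,F); (T,F,F)} — 3.
  p3=F, p4=F: remaining (p1,p2,p5) ∈ {(F,F,T); (T,F,T)} — 2.
Total: 0 + 8 + 3 + 2 = 13.

13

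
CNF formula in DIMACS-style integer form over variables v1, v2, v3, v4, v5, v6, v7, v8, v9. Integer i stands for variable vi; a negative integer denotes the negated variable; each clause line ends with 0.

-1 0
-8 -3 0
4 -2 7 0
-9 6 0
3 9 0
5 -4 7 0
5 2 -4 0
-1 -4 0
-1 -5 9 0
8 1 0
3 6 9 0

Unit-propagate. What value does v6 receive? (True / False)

True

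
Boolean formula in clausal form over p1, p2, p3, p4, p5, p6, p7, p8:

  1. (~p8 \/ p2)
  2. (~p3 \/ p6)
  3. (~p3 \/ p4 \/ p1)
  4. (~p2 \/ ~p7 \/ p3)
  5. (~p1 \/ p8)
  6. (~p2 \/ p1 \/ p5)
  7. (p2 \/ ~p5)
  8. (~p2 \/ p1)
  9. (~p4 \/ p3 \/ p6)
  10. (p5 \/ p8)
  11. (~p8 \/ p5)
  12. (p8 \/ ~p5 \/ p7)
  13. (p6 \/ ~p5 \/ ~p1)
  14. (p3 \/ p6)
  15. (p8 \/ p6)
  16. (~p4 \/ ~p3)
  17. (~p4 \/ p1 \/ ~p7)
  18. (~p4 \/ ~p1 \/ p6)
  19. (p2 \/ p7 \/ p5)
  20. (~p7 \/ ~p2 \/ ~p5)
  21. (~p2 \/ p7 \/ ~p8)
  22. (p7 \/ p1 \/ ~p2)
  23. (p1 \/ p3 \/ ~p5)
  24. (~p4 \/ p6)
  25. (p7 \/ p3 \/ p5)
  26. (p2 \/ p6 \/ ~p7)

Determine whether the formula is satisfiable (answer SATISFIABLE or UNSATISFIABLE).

p2 = True:
  propagation gives p1=True, p8=True, p5=True, p6=True; an empty clause results — contradiction.
p2 = False:
  propagation gives p8=False, p1=False, p5=False; an empty clause results — contradiction.
Every branch closes, so no satisfying assignment exists.

UNSATISFIABLE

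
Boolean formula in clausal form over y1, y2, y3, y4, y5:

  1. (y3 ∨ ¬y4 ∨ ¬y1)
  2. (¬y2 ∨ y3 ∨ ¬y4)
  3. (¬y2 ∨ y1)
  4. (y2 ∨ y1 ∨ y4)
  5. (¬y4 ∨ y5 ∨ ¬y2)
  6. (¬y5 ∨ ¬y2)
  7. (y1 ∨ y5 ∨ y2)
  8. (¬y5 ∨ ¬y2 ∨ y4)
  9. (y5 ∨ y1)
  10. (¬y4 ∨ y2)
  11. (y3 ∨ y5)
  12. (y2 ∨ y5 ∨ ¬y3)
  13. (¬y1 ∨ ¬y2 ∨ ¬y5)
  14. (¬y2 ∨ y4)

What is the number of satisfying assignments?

2

Satisfying assignments:
  y1=1 y2=0 y3=0 y4=0 y5=1
  y1=1 y2=0 y3=1 y4=0 y5=1
That's 2 in total.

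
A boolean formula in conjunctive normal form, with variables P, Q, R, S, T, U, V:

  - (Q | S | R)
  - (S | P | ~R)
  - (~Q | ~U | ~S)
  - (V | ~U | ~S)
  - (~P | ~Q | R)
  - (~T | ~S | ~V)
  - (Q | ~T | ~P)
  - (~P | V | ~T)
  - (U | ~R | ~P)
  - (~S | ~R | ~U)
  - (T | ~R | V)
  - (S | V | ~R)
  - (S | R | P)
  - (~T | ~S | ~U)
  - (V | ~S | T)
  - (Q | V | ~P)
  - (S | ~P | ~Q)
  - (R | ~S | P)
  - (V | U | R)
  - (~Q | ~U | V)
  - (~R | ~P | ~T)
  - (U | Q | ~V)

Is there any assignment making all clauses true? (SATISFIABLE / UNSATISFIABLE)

Branch on P: take P = True.
Set Q = False and propagate.
  then T is forced to False.
  then V is forced to True.
  then U is forced to True.
Try R = False.
  then S is forced to True.
Every clause has at least one true literal under this assignment.
So P = T, Q = F, R = F, S = T, T = F, U = T, V = T is a satisfying assignment.

SATISFIABLE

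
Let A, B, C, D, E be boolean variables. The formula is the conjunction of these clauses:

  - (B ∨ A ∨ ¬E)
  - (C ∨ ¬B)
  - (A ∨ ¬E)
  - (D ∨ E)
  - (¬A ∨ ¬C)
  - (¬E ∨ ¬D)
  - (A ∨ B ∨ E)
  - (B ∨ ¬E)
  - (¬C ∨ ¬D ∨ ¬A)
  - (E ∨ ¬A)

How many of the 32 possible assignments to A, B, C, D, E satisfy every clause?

1

The models are:
  A=0 B=1 C=1 D=1 E=0
That's 1 in total.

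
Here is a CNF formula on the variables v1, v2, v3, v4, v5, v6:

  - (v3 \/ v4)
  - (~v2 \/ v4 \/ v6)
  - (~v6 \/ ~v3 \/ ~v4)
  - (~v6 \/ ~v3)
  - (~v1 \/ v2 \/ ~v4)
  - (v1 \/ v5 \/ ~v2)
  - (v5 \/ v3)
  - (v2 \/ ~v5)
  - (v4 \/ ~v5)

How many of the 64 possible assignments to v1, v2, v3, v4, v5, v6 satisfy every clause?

Case analysis on v4 and v2:
  v4=1, v2=1: 7 of the 16 assignments to (v1,v3,v5,v6) work.
  v4=1, v2=0: remaining (v1,v3,v5,v6) ∈ {(0,1,0,0)} — 1.
  v4=0, v2=1: a clause becomes empty — 0.
  v4=0, v2=0: remaining (v1,v3,v5,v6) ∈ {(0,1,0,0); (1,1,0,0)} — 2.
Total: 7 + 1 + 0 + 2 = 10.

10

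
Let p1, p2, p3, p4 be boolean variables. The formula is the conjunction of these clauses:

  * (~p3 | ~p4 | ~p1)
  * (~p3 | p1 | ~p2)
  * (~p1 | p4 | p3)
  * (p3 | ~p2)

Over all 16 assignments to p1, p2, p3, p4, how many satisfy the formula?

Satisfying assignments:
  p1=0 p2=0 p3=0 p4=0
  p1=0 p2=0 p3=0 p4=1
  p1=0 p2=0 p3=1 p4=0
  p1=0 p2=0 p3=1 p4=1
  p1=1 p2=0 p3=0 p4=1
  p1=1 p2=0 p3=1 p4=0
  p1=1 p2=1 p3=1 p4=0
Count: 7.

7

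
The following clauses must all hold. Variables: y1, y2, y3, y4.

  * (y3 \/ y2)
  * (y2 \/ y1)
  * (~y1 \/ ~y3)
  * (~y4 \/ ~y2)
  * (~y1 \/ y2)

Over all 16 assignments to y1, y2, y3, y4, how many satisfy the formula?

3

Satisfying assignments:
  y1=0 y2=1 y3=0 y4=0
  y1=0 y2=1 y3=1 y4=0
  y1=1 y2=1 y3=0 y4=0
That's 3 in total.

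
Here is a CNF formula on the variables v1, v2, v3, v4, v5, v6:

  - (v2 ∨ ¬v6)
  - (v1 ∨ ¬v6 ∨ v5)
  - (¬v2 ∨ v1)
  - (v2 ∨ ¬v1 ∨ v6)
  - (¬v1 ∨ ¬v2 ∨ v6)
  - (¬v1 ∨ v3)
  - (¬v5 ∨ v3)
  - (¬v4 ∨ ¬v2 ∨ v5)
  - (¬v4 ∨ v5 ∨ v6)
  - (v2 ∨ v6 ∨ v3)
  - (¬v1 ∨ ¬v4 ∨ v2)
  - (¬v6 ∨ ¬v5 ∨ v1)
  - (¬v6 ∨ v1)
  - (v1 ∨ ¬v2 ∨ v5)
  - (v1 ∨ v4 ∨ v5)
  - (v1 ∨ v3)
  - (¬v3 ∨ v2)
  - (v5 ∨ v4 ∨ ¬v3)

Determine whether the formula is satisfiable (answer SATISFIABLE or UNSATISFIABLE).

Try v1 = True.
  then v3 is forced to True.
  then v2 is forced to True.
  then v6 is forced to True.
Set v4 = False and propagate.
  then v5 is forced to True.
So v1=True, v2=True, v3=True, v4=False, v5=True, v6=True is a satisfying assignment.

SATISFIABLE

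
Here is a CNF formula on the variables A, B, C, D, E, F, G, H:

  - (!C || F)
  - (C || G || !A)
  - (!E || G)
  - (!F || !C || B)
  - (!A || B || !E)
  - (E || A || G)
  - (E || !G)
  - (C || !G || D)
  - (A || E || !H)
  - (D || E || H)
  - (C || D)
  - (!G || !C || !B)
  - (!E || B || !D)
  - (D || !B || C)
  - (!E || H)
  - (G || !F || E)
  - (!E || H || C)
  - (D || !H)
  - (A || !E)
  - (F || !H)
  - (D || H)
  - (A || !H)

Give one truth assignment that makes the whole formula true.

A=1, B=1, C=0, D=1, E=1, F=1, G=1, H=1

Set A = True and propagate.
Set B = True and propagate.
The remaining clauses are satisfied by C = False, D = True, E = True, F = True, G = True, H = True.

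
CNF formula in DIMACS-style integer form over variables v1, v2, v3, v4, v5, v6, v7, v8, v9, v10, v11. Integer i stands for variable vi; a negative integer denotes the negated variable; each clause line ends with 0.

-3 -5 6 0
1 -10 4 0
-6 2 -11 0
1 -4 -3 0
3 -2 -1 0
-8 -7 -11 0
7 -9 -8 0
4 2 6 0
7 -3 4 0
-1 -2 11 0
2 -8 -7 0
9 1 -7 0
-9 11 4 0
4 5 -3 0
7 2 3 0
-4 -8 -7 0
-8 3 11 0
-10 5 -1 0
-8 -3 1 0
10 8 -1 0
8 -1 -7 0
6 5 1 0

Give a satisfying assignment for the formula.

v1=False, v2=True, v3=False, v4=False, v5=True, v6=False, v7=False, v8=False, v9=False, v10=False, v11=True

Branch on v1: take v1 = False.
Set v2 = True and propagate.
Try v3 = False.
The remaining clauses are satisfied by v4 = False, v5 = True, v6 = False, v7 = False, v8 = False, v9 = False, v10 = False, v11 = True.
Every clause has at least one true literal under this assignment.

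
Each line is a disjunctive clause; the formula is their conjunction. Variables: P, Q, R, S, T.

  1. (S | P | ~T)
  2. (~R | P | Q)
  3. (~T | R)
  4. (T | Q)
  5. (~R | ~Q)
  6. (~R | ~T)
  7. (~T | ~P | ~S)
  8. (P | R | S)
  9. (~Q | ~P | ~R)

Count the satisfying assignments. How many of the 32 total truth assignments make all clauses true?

3

The models are:
  P=0 Q=1 R=0 S=1 T=0
  P=1 Q=1 R=0 S=0 T=0
  P=1 Q=1 R=0 S=1 T=0
That's 3 in total.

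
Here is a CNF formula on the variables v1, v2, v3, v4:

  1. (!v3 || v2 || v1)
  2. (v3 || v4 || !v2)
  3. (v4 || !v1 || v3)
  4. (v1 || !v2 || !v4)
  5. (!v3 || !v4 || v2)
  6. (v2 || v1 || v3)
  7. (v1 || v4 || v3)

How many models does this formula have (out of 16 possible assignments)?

Satisfying assignments:
  v1=0 v2=1 v3=1 v4=0
  v1=1 v2=0 v3=0 v4=1
  v1=1 v2=0 v3=1 v4=0
  v1=1 v2=1 v3=0 v4=1
  v1=1 v2=1 v3=1 v4=0
  v1=1 v2=1 v3=1 v4=1
Count: 6.

6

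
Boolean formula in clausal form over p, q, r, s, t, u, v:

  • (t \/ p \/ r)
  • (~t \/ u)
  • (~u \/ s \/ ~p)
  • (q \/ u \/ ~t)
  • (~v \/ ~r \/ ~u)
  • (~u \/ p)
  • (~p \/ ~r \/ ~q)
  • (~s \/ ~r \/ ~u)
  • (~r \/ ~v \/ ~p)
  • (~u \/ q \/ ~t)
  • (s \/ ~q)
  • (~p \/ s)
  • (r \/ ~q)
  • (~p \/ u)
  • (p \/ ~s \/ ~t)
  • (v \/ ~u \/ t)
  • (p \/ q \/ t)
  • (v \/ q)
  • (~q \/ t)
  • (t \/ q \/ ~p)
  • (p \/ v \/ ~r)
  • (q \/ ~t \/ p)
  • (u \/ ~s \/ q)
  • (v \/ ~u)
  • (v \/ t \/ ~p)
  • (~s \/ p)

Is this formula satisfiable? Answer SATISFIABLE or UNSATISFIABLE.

UNSATISFIABLE

p = True:
  propagation gives s=True, u=True, r=False, q=False; an empty clause results — contradiction.
p = False:
  propagation gives u=False, t=False, r=True, q=True; an empty clause results — contradiction.
Every branch closes, so no satisfying assignment exists.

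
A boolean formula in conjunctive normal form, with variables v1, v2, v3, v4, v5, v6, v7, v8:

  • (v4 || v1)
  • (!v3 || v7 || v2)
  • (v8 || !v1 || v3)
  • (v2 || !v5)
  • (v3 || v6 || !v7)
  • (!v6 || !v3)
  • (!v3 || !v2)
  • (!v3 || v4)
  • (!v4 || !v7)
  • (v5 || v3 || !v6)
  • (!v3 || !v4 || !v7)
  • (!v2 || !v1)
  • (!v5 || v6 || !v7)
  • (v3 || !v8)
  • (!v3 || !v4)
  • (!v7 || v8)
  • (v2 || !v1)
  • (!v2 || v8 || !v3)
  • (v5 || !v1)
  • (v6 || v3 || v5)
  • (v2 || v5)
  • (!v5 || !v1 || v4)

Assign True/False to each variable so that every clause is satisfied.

Branch on v1: take v1 = False.
  then v4 is forced to True.
  then v7 is forced to False.
  then v3 is forced to False.
  then v8 is forced to False.
Branch on v2: take v2 = True.
The remaining clauses are satisfied by v5 = True, v6 = False.

v1 = F, v2 = T, v3 = F, v4 = T, v5 = T, v6 = F, v7 = F, v8 = F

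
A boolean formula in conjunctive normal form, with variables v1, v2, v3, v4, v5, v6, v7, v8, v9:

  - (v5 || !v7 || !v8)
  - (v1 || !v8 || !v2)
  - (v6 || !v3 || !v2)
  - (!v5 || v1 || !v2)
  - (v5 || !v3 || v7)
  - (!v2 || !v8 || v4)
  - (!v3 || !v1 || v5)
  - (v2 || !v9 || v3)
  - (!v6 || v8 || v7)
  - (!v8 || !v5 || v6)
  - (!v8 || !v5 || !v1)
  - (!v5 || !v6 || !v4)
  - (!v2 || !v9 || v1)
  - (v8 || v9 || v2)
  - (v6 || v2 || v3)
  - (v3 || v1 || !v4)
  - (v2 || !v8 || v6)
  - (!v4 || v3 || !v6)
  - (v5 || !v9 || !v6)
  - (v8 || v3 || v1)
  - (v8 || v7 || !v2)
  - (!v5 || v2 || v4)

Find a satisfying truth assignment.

v1=T  v2=T  v3=F  v4=F  v5=T  v6=F  v7=T  v8=F  v9=T

Check each clause:
  1. (v5 || !v8 || !v7) — !v8 is true.
  2. (!v2 || v1 || !v8) — !v8 is true.
  3. (!v2 || !v3 || v6) — !v3 is true.
  4. (v1 || !v2 || !v5) — v1 is true.
  5. (v5 || v7 || !v3) — !v3 is true.
  6. (v4 || !v8 || !v2) — !v8 is true.
  7. (v5 || !v3 || !v1) — v5 is true.
  8. (v2 || !v9 || v3) — v2 is true.
  9. (v7 || v8 || !v6) — !v6 is true.
  10. (!v5 || v6 || !v8) — !v8 is true.
  11. (!v8 || !v1 || !v5) — !v8 is true.
  12. (!v4 || !v6 || !v5) — !v6 is true.
  13. (!v2 || !v9 || v1) — v1 is true.
  14. (v9 || v8 || v2) — v9 is true.
  15. (v2 || v3 || v6) — v2 is true.
  16. (v1 || v3 || !v4) — v1 is true.
  17. (!v8 || v2 || v6) — !v8 is true.
  18. (v3 || !v4 || !v6) — !v6 is true.
  19. (v5 || !v6 || !v9) — !v6 is true.
  20. (v8 || v1 || v3) — v1 is true.
  21. (!v2 || v7 || v8) — v7 is true.
  22. (v4 || v2 || !v5) — v2 is true.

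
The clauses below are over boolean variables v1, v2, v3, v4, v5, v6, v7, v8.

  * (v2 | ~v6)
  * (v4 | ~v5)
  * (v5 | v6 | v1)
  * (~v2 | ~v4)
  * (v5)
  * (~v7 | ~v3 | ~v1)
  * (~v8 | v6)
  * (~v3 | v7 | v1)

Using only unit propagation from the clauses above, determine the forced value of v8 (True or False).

Unit clause (v5) sets v5 = True.
In (~v5 | v4), ~v5 is now false; v4 must hold, so v4 = True.
From (~v2 | ~v4) and v4 = True: v2 = False.
(v2 | ~v6) with v2 = False leaves only ~v6, so v6 = False.
From (v6 | ~v8) and v6 = False: v8 = False.

False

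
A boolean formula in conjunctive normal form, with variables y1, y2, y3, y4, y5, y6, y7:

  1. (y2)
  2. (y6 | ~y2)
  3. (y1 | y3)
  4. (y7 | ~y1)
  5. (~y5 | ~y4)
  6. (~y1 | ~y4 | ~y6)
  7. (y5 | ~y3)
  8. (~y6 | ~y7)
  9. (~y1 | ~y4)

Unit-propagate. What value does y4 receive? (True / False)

(y2) is a unit clause: y2 = True.
(~y2 | y6): since y2 = True, the clause reduces to (y6). y6 = True.
From (~y6 | ~y7) and y6 = True: y7 = False.
(y7 | ~y1): since y7 = False, the clause reduces to (~y1). y1 = False.
(y3 | y1) with y1 = False leaves only y3, so y3 = True.
In (y5 | ~y3), ~y3 is now false; y5 must hold, so y5 = True.
From (~y5 | ~y4) and y5 = True: y4 = False.

False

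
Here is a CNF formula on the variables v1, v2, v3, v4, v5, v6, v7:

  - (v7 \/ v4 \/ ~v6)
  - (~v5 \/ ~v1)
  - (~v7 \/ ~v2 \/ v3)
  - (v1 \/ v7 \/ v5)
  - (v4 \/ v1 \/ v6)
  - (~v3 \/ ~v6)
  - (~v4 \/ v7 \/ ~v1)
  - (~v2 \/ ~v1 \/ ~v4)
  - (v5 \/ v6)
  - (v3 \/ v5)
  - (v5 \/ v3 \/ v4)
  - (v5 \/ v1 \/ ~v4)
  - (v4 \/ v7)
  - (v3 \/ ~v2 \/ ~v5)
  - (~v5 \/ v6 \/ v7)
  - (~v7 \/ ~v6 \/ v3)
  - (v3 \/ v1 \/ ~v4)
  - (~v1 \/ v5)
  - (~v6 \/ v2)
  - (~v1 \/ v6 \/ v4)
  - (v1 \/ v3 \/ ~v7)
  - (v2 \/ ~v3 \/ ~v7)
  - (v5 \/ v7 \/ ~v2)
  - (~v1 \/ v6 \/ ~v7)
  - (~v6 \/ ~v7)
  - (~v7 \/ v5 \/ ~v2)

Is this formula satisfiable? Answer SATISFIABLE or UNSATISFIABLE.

SATISFIABLE

Branch on v1: take v1 = False.
Set v2 = True and propagate.
The remaining clauses are satisfied by v3 = True, v4 = True, v5 = True, v6 = False, v7 = True.
So v1=False, v2=True, v3=True, v4=True, v5=True, v6=False, v7=True is a satisfying assignment.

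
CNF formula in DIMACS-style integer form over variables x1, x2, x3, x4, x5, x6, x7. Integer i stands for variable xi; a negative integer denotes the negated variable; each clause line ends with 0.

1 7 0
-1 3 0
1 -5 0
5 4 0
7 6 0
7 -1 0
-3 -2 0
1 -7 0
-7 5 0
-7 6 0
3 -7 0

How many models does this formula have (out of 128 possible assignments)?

Satisfying assignments:
  x1=1 x2=0 x3=1 x4=0 x5=1 x6=1 x7=1
  x1=1 x2=0 x3=1 x4=1 x5=1 x6=1 x7=1
Count: 2.

2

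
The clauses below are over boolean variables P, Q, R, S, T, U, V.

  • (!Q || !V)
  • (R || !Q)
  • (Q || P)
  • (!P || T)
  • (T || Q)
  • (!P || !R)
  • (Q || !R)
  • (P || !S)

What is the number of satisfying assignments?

12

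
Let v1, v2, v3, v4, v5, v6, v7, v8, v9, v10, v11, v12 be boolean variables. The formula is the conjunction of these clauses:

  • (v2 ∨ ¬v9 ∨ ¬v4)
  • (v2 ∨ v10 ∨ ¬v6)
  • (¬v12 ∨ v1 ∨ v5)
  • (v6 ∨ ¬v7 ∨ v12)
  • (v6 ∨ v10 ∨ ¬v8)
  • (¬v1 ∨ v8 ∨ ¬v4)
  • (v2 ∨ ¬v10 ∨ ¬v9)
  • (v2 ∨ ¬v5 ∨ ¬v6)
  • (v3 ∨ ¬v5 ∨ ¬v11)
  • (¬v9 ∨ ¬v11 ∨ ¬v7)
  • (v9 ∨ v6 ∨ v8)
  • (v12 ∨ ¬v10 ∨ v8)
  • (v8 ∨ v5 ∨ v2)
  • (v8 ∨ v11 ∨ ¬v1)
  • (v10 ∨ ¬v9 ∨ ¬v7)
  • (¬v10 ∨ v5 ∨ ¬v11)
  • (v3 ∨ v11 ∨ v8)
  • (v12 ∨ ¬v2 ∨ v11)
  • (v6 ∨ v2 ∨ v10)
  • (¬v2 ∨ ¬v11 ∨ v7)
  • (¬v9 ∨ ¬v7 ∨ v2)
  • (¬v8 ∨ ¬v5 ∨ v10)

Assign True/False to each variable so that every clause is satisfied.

v1=True, v2=True, v3=True, v4=False, v5=True, v6=False, v7=True, v8=True, v9=True, v10=True, v11=False, v12=True

Check each clause:
  1. (¬v4 ∨ v2 ∨ ¬v9) — v2 is true.
  2. (v2 ∨ v10 ∨ ¬v6) — ¬v6 is true.
  3. (v5 ∨ v1 ∨ ¬v12) — v1 is true.
  4. (v12 ∨ ¬v7 ∨ v6) — v12 is true.
  5. (v6 ∨ ¬v8 ∨ v10) — v10 is true.
  6. (¬v1 ∨ ¬v4 ∨ v8) — v8 is true.
  7. (¬v10 ∨ v2 ∨ ¬v9) — v2 is true.
  8. (¬v6 ∨ v2 ∨ ¬v5) — v2 is true.
  9. (¬v11 ∨ ¬v5 ∨ v3) — v3 is true.
  10. (¬v9 ∨ ¬v7 ∨ ¬v11) — ¬v11 is true.
  11. (v8 ∨ v9 ∨ v6) — v8 is true.
  12. (v12 ∨ v8 ∨ ¬v10) — v8 is true.
  13. (v2 ∨ v5 ∨ v8) — v8 is true.
  14. (v11 ∨ v8 ∨ ¬v1) — v8 is true.
  15. (v10 ∨ ¬v9 ∨ ¬v7) — v10 is true.
  16. (¬v10 ∨ ¬v11 ∨ v5) — v5 is true.
  17. (v8 ∨ v11 ∨ v3) — v3 is true.
  18. (v12 ∨ ¬v2 ∨ v11) — v12 is true.
  19. (v10 ∨ v2 ∨ v6) — v2 is true.
  20. (¬v2 ∨ v7 ∨ ¬v11) — ¬v11 is true.
  21. (¬v9 ∨ ¬v7 ∨ v2) — v2 is true.
  22. (¬v5 ∨ ¬v8 ∨ v10) — v10 is true.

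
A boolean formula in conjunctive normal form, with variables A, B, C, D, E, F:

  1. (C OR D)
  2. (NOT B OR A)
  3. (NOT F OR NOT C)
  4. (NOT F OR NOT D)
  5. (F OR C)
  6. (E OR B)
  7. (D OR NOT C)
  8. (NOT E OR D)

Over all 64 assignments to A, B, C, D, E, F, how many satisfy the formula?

4

The models are:
  A=F B=F C=T D=T E=T F=F
  A=T B=F C=T D=T E=T F=F
  A=T B=T C=T D=T E=F F=F
  A=T B=T C=T D=T E=T F=F
Count: 4.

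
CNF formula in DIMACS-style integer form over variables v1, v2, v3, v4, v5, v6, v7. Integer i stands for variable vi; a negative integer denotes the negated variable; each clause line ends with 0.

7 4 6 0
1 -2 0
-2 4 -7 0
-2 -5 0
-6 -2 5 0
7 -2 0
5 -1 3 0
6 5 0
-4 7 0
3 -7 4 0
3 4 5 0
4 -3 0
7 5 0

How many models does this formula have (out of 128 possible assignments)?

Case analysis on v4 and v5:
  v4=1, v5=1: forces v2=0; v7=1; v1, v3, v6 free → 2^3 = 8.
  v4=1, v5=0: remaining (v1,v2,v3,v6,v7) ∈ {(0,0,0,1,1); (0,0,1,1,1); (1,0,1,1,1)} — 3.
  v4=0, v5=1: remaining (v1,v2,v3,v6,v7) ∈ {(0,0,0,1,0); (1,0,0,1,0)} — 2.
  v4=0, v5=0: a clause becomes empty — 0.
Total: 8 + 3 + 2 + 0 = 13.

13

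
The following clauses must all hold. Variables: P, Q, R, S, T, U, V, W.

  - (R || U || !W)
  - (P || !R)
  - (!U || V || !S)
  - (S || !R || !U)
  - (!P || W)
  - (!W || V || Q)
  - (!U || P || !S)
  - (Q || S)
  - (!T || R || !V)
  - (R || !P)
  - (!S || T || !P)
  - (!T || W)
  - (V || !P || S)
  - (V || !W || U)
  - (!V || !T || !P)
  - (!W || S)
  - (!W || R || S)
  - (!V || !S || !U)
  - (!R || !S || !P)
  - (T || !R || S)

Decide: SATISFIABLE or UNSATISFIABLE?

SATISFIABLE

Set P = False and propagate.
  then R is forced to False.
Set Q = False and propagate.
  then S is forced to True.
  then U is forced to False.
  then W is forced to False.
  then T is forced to False.
V is now unconstrained; take V = False.
Every clause has at least one true literal under this assignment.
So P=F, Q=F, R=F, S=T, T=F, U=F, V=F, W=F is a satisfying assignment.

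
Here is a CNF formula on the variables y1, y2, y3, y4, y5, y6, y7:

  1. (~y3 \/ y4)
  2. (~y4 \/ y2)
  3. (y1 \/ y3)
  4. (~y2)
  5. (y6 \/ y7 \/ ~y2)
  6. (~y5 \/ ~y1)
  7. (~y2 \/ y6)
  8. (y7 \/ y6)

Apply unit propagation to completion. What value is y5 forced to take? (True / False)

False

Unit clause (~y2) sets y2 = False.
In (y2 \/ ~y4), y2 is now false; ~y4 must hold, so y4 = False.
In (y4 \/ ~y3), y4 is now false; ~y3 must hold, so y3 = False.
From (y1 \/ y3) and y3 = False: y1 = True.
(~y1 \/ ~y5) with y1 = True leaves only ~y5, so y5 = False.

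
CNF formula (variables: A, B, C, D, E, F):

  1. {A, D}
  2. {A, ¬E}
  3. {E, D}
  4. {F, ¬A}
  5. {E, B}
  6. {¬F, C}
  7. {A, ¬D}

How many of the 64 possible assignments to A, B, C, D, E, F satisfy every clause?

Satisfying assignments:
  A=1 B=0 C=1 D=0 E=1 F=1
  A=1 B=0 C=1 D=1 E=1 F=1
  A=1 B=1 C=1 D=0 E=1 F=1
  A=1 B=1 C=1 D=1 E=0 F=1
  A=1 B=1 C=1 D=1 E=1 F=1
Count: 5.

5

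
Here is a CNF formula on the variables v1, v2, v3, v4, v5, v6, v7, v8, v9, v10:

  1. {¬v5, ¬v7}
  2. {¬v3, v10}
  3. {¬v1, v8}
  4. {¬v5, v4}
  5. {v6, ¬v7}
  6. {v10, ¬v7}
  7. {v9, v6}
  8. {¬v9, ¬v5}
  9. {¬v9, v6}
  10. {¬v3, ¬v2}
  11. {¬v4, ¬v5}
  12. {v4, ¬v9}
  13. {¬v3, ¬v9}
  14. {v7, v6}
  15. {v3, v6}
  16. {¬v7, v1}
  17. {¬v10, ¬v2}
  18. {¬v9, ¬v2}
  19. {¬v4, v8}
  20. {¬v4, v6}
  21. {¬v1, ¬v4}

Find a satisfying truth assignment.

v1 = False, v2 = False, v3 = False, v4 = True, v5 = False, v6 = True, v7 = False, v8 = True, v9 = False, v10 = False

Pure literal: v2 appears only negated; assign v2 = False.
Pure literal: v5 appears only negated; assign v5 = False.
Try v1 = False.
  then v7 is forced to False.
  then v6 is forced to True.
Branch on v3: take v3 = False.
The remaining clauses are satisfied by v4 = True, v8 = True, v9 = False, v10 = False.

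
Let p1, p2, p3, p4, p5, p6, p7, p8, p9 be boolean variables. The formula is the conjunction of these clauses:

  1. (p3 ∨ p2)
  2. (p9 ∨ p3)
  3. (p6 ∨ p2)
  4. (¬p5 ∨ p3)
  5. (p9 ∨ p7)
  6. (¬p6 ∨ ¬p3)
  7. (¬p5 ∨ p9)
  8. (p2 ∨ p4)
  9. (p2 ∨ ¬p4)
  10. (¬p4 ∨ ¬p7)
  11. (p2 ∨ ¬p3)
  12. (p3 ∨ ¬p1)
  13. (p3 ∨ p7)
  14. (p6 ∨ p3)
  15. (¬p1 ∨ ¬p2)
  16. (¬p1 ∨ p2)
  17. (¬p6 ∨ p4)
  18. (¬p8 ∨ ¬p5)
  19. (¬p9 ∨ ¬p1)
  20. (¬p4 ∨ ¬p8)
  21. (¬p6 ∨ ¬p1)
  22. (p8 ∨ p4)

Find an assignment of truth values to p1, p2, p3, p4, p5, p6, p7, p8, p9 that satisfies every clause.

p1 = 0, p2 = 1, p3 = 1, p4 = 0, p5 = 0, p6 = 0, p7 = 1, p8 = 1, p9 = 0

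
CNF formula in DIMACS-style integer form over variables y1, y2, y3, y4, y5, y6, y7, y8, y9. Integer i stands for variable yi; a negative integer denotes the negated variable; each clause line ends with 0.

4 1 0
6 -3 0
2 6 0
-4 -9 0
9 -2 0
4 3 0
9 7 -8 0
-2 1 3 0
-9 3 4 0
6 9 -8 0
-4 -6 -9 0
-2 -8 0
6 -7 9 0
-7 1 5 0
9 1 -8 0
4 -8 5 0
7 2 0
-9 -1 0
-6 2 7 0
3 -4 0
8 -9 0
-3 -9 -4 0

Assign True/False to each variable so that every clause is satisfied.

y1=T, y2=F, y3=T, y4=T, y5=T, y6=T, y7=T, y8=T, y9=F

Pure literal: y5 appears only positively; assign y5 = True.
Set y1 = True and propagate.
  then y9 is forced to False.
  then y2 is forced to False.
  then y6 is forced to True.
  then y7 is forced to True.
Try y3 = True.
y4, y8 are now unconstrained; take y4 = True, y8 = True.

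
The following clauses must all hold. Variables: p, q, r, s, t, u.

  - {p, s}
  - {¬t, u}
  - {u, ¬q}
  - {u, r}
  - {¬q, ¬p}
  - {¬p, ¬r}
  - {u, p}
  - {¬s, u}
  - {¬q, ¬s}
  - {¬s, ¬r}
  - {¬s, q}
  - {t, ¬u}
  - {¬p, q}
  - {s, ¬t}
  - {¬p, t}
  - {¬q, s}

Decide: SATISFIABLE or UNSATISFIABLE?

s = True:
  propagation gives u=True, q=False; an empty clause results — contradiction.
s = False:
  propagation gives p=True, q=False; an empty clause results — contradiction.
Every branch closes, so no satisfying assignment exists.

UNSATISFIABLE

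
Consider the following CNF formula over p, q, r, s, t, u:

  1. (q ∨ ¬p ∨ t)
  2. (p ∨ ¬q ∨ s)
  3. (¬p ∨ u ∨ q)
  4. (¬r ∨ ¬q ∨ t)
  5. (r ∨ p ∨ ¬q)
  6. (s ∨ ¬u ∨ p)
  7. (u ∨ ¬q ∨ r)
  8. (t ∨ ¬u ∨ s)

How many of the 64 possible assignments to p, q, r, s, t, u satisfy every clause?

25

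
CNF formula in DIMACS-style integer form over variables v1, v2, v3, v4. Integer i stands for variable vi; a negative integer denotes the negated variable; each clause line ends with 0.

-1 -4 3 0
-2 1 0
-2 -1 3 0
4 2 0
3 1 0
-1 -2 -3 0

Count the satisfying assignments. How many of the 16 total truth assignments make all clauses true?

Satisfying assignments:
  v1=0 v2=0 v3=1 v4=1
  v1=1 v2=0 v3=1 v4=1
That's 2 in total.

2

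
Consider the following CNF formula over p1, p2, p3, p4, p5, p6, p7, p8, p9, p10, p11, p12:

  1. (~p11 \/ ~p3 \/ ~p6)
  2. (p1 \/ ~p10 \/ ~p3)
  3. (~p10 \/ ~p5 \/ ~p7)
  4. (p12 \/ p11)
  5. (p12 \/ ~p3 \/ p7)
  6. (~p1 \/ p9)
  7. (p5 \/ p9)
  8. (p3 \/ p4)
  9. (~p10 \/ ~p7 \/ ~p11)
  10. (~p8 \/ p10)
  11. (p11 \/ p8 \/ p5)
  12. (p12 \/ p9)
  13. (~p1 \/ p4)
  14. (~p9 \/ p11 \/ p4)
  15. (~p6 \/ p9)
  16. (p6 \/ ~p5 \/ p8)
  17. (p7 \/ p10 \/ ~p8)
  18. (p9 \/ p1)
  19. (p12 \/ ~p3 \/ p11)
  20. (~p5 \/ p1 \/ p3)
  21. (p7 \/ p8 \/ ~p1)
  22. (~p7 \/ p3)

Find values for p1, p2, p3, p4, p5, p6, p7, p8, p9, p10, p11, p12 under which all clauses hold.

p1 = T, p2 = F, p3 = T, p4 = T, p5 = F, p6 = F, p7 = T, p8 = F, p9 = T, p10 = F, p11 = T, p12 = F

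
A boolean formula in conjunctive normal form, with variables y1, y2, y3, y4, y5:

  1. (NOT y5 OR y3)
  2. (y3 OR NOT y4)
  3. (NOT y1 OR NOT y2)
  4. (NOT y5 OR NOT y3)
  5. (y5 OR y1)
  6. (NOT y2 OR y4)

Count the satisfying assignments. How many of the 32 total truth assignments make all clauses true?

3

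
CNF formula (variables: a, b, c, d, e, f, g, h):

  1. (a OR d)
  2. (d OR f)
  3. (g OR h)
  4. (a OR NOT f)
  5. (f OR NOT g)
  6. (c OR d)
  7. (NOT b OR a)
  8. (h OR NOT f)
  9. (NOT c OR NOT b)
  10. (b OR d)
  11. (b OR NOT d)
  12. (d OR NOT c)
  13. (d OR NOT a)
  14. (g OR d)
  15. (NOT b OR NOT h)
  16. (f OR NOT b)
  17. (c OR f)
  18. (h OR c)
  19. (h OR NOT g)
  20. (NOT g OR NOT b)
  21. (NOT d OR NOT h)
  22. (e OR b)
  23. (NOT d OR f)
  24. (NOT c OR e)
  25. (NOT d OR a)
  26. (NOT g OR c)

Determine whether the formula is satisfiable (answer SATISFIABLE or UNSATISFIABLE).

d = True:
  propagation gives b=True, a=True, c=False, h=False; an empty clause results — contradiction.
d = False:
  propagation gives a=True; an empty clause results — contradiction.
Every branch closes, so no satisfying assignment exists.

UNSATISFIABLE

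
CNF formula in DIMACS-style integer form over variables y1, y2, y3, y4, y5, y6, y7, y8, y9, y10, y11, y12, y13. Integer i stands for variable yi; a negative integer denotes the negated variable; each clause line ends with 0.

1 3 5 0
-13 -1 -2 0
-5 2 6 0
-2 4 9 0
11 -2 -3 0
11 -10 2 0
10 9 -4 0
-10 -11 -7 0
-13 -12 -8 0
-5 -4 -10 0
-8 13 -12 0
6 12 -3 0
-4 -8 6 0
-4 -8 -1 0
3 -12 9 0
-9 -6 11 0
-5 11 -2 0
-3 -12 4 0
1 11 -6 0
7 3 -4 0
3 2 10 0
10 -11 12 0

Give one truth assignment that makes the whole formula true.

y1 = 1, y2 = 1, y3 = 0, y4 = 0, y5 = 0, y6 = 0, y7 = 1, y8 = 0, y9 = 1, y10 = 1, y11 = 0, y12 = 1, y13 = 0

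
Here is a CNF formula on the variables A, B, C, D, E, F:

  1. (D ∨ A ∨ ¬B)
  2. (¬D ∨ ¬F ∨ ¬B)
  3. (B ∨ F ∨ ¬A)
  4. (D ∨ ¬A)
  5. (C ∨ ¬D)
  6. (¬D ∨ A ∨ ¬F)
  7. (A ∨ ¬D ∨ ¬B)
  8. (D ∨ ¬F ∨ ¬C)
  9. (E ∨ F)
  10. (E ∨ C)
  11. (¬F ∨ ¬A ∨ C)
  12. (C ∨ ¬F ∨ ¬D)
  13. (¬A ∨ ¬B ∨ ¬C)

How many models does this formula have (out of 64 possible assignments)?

6

The models are:
  A=F B=F C=F D=F E=T F=F
  A=F B=F C=F D=F E=T F=T
  A=F B=F C=T D=F E=T F=F
  A=F B=F C=T D=T E=T F=F
  A=T B=F C=T D=T E=F F=T
  A=T B=F C=T D=T E=T F=T
Count: 6.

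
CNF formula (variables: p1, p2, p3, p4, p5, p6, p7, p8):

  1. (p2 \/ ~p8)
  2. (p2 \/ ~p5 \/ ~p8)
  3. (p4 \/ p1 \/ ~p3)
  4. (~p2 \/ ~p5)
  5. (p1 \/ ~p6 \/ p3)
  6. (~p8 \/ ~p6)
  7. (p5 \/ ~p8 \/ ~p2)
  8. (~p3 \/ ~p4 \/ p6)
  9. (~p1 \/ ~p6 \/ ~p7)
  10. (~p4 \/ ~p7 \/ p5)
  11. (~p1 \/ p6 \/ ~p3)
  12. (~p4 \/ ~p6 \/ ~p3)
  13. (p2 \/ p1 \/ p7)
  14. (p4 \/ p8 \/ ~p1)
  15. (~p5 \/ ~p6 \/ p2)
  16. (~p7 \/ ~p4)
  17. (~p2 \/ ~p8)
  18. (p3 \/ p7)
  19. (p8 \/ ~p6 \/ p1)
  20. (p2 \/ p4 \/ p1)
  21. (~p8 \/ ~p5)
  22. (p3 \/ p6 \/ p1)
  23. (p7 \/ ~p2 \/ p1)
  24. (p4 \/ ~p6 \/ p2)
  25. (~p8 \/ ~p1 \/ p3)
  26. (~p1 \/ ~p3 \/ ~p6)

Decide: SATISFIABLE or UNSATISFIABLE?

UNSATISFIABLE

p1 = True:
  p6 = True:
    propagation gives p8=False, p7=False, p4=True, p3=False; an empty clause results — contradiction.
  p6 = False:
    propagation gives p3=False, p7=True, p4=False, p8=True; an empty clause results — contradiction.
p1 = False:
  p2 = True:
    propagation gives p5=False, p8=False, p6=False, p3=True; an empty clause results — contradiction.
  p2 = False:
    propagation gives p8=False, p7=True, p4=False; an empty clause results — contradiction.
Every branch closes, so no satisfying assignment exists.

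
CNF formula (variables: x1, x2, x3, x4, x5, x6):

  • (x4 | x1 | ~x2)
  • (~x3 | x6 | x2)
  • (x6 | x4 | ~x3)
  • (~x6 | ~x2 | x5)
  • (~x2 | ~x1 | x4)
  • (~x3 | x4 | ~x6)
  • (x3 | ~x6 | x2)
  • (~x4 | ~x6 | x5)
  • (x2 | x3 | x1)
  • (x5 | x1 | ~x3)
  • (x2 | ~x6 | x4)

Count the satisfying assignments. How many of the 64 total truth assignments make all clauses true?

17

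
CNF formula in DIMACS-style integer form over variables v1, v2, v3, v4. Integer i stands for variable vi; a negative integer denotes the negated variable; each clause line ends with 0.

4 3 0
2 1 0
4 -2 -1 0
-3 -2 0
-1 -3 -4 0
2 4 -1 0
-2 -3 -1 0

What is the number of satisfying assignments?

Satisfying assignments:
  v1=F v2=T v3=F v4=T
  v1=T v2=F v3=F v4=T
  v1=T v2=T v3=F v4=T
That's 3 in total.

3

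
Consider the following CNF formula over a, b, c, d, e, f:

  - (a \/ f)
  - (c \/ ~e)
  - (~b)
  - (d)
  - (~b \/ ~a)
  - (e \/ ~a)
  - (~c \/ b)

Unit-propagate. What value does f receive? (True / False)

Unit clause (~b) sets b = False.
(d) stands alone — d = True.
(~c \/ b): since b = False, the clause reduces to (~c). c = False.
(c \/ ~e): since c = False, the clause reduces to (~e). e = False.
From (~a \/ e) and e = False: a = False.
(f \/ a) with a = False leaves only f, so f = True.

True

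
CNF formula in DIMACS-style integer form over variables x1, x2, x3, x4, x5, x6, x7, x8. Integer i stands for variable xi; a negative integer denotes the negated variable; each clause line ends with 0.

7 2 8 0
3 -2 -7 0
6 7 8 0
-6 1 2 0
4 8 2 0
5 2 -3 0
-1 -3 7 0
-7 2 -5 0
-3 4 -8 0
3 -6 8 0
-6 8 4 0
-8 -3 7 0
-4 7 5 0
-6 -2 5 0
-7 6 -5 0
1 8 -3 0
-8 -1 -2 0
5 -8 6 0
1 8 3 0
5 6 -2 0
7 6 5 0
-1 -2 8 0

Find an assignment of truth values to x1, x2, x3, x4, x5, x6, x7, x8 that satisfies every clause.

x1=True  x2=False  x3=False  x4=True  x5=False  x6=False  x7=True  x8=False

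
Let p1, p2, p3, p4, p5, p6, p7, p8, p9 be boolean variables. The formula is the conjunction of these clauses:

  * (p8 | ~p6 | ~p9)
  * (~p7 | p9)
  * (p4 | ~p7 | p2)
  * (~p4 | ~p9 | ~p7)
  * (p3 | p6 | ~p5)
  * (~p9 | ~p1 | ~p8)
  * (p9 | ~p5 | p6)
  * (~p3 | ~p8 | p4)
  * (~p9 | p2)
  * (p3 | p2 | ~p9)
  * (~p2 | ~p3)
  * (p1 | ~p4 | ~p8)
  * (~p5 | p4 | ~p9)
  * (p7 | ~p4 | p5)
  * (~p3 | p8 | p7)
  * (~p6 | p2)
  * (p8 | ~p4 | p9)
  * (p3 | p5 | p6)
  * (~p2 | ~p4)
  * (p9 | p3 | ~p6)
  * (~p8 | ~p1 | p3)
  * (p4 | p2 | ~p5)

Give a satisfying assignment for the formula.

p1 = F  p2 = T  p3 = F  p4 = F  p5 = F  p6 = T  p7 = T  p8 = T  p9 = T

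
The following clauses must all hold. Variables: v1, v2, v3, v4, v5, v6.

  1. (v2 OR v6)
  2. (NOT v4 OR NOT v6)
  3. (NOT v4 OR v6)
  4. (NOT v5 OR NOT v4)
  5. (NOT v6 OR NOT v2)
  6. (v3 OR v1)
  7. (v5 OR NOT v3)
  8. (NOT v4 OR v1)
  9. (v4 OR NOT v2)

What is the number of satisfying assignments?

4

Satisfying assignments:
  v1=F v2=F v3=T v4=F v5=T v6=T
  v1=T v2=F v3=F v4=F v5=F v6=T
  v1=T v2=F v3=F v4=F v5=T v6=T
  v1=T v2=F v3=T v4=F v5=T v6=T
That's 4 in total.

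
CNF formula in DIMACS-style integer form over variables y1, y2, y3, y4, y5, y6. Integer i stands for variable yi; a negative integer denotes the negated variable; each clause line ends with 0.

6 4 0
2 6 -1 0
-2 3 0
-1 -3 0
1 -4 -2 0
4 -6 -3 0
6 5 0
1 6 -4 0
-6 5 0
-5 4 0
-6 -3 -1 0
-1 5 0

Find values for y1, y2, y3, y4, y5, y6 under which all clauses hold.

y1=False, y2=False, y3=False, y4=True, y5=True, y6=True

Check each clause:
  1. (y6 OR y4) — y4 is true.
  2. (y2 OR NOT y1 OR y6) — y6 is true.
  3. (y3 OR NOT y2) — NOT y2 is true.
  4. (NOT y3 OR NOT y1) — NOT y3 is true.
  5. (NOT y2 OR y1 OR NOT y4) — NOT y2 is true.
  6. (y4 OR NOT y6 OR NOT y3) — y4 is true.
  7. (y6 OR y5) — y5 is true.
  8. (NOT y4 OR y6 OR y1) — y6 is true.
  9. (y5 OR NOT y6) — y5 is true.
  10. (NOT y5 OR y4) — y4 is true.
  11. (NOT y6 OR NOT y3 OR NOT y1) — NOT y3 is true.
  12. (NOT y1 OR y5) — y5 is true.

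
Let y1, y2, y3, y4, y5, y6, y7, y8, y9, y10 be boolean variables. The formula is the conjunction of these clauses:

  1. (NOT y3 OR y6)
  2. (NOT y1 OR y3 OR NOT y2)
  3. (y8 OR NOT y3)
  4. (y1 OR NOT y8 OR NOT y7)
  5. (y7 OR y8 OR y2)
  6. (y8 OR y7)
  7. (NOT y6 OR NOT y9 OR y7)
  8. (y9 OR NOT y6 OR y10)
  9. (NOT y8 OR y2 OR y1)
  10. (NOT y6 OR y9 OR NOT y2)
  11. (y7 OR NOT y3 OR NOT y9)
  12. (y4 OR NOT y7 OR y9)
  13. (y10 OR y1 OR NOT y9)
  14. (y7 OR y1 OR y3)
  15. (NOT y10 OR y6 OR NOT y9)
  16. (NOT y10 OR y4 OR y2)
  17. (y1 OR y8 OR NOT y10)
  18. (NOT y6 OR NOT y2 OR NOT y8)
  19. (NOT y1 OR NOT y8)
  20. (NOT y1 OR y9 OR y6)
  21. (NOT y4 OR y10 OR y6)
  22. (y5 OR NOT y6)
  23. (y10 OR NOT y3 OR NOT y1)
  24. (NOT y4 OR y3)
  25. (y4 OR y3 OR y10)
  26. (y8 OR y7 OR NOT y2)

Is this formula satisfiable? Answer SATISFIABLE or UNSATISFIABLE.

y1 = True:
  propagation gives y8=False, y3=False, y2=False, y7=True; an empty clause results — contradiction.
y1 = False:
  y6 = True:
    y7 = True:
      propagation gives y8=False, y3=False, y10=False; contradiction.
    y7 = False:
      propagation gives y8=True, y9=False, y10=True; contradiction.
  y6 = False:
    propagation gives y3=False, y7=True, y8=False, y10=False; an empty clause results — contradiction.
Every branch closes, so no satisfying assignment exists.

UNSATISFIABLE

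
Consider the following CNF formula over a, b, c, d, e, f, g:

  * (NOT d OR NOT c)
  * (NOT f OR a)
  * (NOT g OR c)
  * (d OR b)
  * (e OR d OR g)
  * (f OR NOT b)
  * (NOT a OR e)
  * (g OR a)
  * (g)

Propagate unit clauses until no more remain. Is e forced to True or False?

True

(g) stands alone — g = True.
(NOT g OR c): since g = True, the clause reduces to (c). c = True.
In (NOT d OR NOT c), NOT c is now false; NOT d must hold, so d = False.
In (d OR b), d is now false; b must hold, so b = True.
From (NOT b OR f) and b = True: f = True.
(NOT f OR a): since f = True, the clause reduces to (a). a = True.
(NOT a OR e): since a = True, the clause reduces to (e). e = True.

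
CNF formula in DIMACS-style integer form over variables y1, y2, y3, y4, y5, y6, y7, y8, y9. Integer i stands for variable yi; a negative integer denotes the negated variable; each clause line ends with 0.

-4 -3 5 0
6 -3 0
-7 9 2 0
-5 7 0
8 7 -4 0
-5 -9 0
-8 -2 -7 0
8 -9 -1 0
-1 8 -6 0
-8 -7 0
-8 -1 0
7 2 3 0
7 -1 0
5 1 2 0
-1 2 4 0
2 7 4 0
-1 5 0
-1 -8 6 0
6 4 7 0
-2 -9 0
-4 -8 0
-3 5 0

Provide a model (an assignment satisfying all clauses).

Branch on y1: take y1 = False.
Branch on y2: take y2 = True.
  then y9 is forced to False.
The remaining clauses are satisfied by y3 = False, y4 = True, y5 = False, y6 = False, y7 = True, y8 = False.

y1 = False  y2 = True  y3 = False  y4 = True  y5 = False  y6 = False  y7 = True  y8 = False  y9 = False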